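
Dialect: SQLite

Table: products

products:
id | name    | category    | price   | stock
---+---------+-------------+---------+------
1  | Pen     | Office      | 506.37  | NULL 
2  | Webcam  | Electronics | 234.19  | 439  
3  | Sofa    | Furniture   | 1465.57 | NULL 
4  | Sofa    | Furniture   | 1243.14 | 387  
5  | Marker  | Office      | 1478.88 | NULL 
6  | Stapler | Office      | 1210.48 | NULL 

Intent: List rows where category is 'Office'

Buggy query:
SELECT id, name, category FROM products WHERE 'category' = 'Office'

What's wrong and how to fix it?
Bug: Single quotes denote string literals in SQL; the column name is being compared as a constant string

Fix: Reference the column as category without single quotes

Corrected query:
SELECT id, name, category FROM products WHERE category = 'Office'

Result:
id | name    | category
---+---------+---------
1  | Pen     | Office  
5  | Marker  | Office  
6  | Stapler | Office  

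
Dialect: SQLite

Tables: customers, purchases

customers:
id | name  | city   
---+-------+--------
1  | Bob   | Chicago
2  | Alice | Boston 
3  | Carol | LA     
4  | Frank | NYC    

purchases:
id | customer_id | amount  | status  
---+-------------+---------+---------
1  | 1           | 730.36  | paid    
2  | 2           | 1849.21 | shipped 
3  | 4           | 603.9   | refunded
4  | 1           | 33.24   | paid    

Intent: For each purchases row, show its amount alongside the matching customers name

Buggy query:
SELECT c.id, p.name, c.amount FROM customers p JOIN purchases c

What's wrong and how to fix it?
Bug: JOIN with no ON clause produces a cartesian product; every purchases row pairs with every customers row

Fix: Specify the join condition linking the foreign key to the parent id

Corrected query:
SELECT c.id, p.name, c.amount FROM customers p JOIN purchases c ON c.customer_id = p.id

Result:
id | name  | amount 
---+-------+--------
1  | Bob   | 730.36 
2  | Alice | 1849.21
3  | Frank | 603.9  
4  | Bob   | 33.24  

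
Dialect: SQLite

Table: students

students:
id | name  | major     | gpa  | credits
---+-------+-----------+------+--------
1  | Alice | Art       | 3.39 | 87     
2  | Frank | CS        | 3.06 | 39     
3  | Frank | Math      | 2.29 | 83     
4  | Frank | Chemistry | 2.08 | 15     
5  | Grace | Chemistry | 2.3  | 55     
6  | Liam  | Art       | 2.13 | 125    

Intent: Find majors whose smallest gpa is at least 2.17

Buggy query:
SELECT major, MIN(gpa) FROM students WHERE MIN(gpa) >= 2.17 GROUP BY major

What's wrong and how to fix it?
Bug: Aggregates like MIN are computed per group after WHERE runs

Fix: Use HAVING for the per-group MIN condition

Corrected query:
SELECT major, MIN(gpa) FROM students GROUP BY major HAVING MIN(gpa) >= 2.17

Result:
major | MIN(gpa)
------+---------
CS    | 3.06    
Math  | 2.29    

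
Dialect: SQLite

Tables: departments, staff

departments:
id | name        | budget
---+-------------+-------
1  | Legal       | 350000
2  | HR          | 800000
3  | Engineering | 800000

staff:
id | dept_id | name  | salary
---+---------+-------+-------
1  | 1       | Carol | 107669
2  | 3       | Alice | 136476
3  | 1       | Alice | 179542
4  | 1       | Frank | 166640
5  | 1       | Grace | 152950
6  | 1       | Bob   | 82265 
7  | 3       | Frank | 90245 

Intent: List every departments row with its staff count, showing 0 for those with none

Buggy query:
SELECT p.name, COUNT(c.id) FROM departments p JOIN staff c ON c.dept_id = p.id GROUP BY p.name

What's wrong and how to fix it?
Bug: An inner join excludes parents with zero children

Fix: Use LEFT JOIN so parents without children still appear (COUNT(c.id) gives 0)

Corrected query:
SELECT p.name, COUNT(c.id) FROM departments p LEFT JOIN staff c ON c.dept_id = p.id GROUP BY p.name

Result:
name        | COUNT(c.id)
------------+------------
Engineering | 2          
HR          | 0          
Legal       | 5          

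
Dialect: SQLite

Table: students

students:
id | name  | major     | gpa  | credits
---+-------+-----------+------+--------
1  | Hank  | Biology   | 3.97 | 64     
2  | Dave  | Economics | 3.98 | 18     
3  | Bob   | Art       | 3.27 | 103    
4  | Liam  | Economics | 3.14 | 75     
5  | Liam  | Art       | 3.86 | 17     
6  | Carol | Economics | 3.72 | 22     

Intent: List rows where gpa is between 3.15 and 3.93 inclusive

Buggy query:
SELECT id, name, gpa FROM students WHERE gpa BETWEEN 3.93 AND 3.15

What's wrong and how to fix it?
Bug: The bounds are reversed; BETWEEN a AND b requires a <= b to match anything

Fix: Swap the bounds so the smaller value comes first

Corrected query:
SELECT id, name, gpa FROM students WHERE gpa BETWEEN 3.15 AND 3.93

Result:
id | name  | gpa 
---+-------+-----
3  | Bob   | 3.27
5  | Liam  | 3.86
6  | Carol | 3.72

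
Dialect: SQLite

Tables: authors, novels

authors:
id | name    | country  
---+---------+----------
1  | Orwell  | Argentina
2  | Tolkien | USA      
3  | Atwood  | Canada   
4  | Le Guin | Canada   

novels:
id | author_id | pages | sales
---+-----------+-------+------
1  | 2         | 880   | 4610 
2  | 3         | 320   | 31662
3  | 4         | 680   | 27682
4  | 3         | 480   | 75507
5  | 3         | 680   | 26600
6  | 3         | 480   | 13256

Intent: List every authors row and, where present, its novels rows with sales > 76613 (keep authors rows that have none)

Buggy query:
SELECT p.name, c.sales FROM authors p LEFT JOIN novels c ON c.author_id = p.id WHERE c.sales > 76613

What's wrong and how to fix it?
Bug: Filtering c.sales in WHERE discards the NULL rows produced by LEFT JOIN, turning it into an inner join

Fix: Put 'c.sales > 76613' in the JOIN's ON clause instead of WHERE

Corrected query:
SELECT p.name, c.sales FROM authors p LEFT JOIN novels c ON c.author_id = p.id AND c.sales > 76613

Result:
name    | sales
--------+------
Orwell  | NULL 
Tolkien | NULL 
Atwood  | NULL 
Le Guin | NULL 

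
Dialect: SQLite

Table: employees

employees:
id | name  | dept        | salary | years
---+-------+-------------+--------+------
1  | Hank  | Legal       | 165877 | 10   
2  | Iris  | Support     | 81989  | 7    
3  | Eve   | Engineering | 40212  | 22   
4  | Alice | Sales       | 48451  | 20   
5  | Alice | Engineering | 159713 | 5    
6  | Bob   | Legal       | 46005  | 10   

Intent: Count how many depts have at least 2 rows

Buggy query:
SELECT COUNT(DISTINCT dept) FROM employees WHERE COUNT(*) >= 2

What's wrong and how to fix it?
Bug: WHERE filters individual rows, not groups, so a group-level COUNT is invalid there

Fix: Use a subquery that GROUPs and filters with HAVING, then count its rows

Corrected query:
SELECT COUNT(*) FROM (SELECT dept FROM employees GROUP BY dept HAVING COUNT(*) >= 2)

Result:
COUNT(*)
--------
2       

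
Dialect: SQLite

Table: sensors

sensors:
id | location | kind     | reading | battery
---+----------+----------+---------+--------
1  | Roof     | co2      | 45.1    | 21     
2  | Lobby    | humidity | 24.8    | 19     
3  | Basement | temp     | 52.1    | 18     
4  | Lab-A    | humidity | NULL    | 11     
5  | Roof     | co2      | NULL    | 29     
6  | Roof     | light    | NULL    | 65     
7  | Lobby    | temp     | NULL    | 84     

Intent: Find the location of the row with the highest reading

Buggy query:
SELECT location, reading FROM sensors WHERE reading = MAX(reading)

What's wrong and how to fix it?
Bug: WHERE is evaluated per row; an aggregate over the whole table isn't defined there

Fix: Wrap MAX in a scalar subquery so WHERE compares against a single value

Corrected query:
SELECT location, reading FROM sensors WHERE reading = (SELECT MAX(reading) FROM sensors)

Result:
location | reading
---------+--------
Basement | 52.1   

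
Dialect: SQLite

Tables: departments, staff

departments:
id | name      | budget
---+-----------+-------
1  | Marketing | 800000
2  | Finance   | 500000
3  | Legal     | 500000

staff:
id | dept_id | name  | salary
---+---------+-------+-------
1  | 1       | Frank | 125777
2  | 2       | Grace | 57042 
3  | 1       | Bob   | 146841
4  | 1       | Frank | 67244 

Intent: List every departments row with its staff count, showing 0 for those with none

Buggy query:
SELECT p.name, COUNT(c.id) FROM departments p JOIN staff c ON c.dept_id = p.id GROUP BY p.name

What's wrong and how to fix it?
Bug: INNER JOIN drops departments rows that have no matching staff rows

Fix: Switch to LEFT JOIN to retain unmatched parent rows

Corrected query:
SELECT p.name, COUNT(c.id) FROM departments p LEFT JOIN staff c ON c.dept_id = p.id GROUP BY p.name

Result:
name      | COUNT(c.id)
----------+------------
Finance   | 1          
Legal     | 0          
Marketing | 3          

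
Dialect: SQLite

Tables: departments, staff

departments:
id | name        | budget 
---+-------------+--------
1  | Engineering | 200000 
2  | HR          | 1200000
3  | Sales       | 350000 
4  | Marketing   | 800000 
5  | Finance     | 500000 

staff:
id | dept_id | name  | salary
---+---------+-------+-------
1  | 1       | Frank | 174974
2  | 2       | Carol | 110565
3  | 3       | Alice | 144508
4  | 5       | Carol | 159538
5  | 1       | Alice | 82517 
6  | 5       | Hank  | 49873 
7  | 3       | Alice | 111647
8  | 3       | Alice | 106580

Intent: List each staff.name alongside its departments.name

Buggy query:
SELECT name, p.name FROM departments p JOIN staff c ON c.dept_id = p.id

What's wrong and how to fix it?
Bug: 'name' exists in both joined tables, so the database can't tell which one is meant

Fix: Prefix ambiguous columns with the table alias

Corrected query:
SELECT c.name, p.name FROM departments p JOIN staff c ON c.dept_id = p.id

Result:
name  | name       
------+------------
Frank | Engineering
Carol | HR         
Alice | Sales      
Carol | Finance    
Alice | Engineering
Hank  | Finance    
Alice | Sales      
Alice | Sales      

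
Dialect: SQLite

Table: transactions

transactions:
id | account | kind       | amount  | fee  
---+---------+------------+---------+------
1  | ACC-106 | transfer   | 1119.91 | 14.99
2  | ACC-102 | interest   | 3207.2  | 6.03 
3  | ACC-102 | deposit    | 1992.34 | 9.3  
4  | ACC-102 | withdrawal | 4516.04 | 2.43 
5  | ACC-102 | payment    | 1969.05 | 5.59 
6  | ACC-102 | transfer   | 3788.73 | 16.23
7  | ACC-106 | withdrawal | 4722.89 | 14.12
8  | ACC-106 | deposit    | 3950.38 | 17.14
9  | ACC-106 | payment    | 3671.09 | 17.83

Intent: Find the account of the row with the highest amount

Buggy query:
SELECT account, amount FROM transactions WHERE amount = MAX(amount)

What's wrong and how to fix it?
Bug: WHERE is evaluated per row; an aggregate over the whole table isn't defined there

Fix: Use a subquery: WHERE amount = (SELECT MAX(amount) FROM transactions)

Corrected query:
SELECT account, amount FROM transactions WHERE amount = (SELECT MAX(amount) FROM transactions)

Result:
account | amount 
--------+--------
ACC-106 | 4722.89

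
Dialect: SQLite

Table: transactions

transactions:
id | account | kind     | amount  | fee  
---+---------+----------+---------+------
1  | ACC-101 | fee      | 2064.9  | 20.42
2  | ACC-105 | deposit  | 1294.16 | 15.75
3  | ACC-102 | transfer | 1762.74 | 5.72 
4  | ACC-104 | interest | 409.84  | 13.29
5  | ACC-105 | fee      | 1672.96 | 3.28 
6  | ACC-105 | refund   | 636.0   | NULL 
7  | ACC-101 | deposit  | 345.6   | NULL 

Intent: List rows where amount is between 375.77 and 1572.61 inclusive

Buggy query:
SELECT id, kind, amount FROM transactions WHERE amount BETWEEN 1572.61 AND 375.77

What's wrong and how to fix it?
Bug: BETWEEN expects the lower bound first; with 1572.61 AND 375.77 the range is empty

Fix: Write BETWEEN 375.77 AND 1572.61

Corrected query:
SELECT id, kind, amount FROM transactions WHERE amount BETWEEN 375.77 AND 1572.61

Result:
id | kind     | amount 
---+----------+--------
2  | deposit  | 1294.16
4  | interest | 409.84 
6  | refund   | 636    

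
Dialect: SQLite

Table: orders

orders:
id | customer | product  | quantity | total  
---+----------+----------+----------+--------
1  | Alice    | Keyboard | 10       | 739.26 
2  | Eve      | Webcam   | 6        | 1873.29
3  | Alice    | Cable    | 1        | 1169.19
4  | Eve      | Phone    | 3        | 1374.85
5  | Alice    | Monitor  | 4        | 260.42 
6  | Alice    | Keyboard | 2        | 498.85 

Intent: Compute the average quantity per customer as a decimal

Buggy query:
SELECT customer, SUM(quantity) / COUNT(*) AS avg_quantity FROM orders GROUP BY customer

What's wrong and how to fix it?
Bug: Both operands are integers, so '/' performs integer division and truncates

Fix: Cast one side to REAL so the division keeps the fractional part

Corrected query:
SELECT customer, SUM(quantity) * 1.0 / COUNT(*) AS avg_quantity FROM orders GROUP BY customer

Result:
customer | avg_quantity
---------+-------------
Alice    | 4.25        
Eve      | 4.5         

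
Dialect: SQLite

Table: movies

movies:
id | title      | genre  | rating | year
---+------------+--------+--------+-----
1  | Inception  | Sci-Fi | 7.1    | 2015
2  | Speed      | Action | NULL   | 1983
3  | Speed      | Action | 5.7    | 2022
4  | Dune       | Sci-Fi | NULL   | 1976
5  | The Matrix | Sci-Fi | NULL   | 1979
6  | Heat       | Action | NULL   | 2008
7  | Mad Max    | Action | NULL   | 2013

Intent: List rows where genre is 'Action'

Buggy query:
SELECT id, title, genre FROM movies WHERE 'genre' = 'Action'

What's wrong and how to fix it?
Bug: 'genre' in single quotes is a string literal, not the column; the comparison is literal-vs-literal and never true

Fix: Reference the column as genre without single quotes

Corrected query:
SELECT id, title, genre FROM movies WHERE genre = 'Action'

Result:
id | title   | genre 
---+---------+-------
2  | Speed   | Action
3  | Speed   | Action
6  | Heat    | Action
7  | Mad Max | Action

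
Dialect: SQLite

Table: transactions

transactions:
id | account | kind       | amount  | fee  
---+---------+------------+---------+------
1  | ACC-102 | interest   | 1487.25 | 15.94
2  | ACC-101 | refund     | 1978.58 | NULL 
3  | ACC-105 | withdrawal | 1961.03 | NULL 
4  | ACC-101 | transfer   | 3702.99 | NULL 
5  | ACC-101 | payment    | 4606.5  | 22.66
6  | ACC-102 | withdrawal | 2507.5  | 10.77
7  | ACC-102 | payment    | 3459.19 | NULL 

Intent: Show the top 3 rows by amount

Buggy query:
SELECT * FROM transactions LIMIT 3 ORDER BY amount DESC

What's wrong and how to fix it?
Bug: ORDER BY cannot follow LIMIT; LIMIT is the final clause

Fix: Swap the clauses: ORDER BY first, then LIMIT

Corrected query:
SELECT * FROM transactions ORDER BY amount DESC LIMIT 3

Result:
id | account | kind     | amount  | fee  
---+---------+----------+---------+------
5  | ACC-101 | payment  | 4606.5  | 22.66
4  | ACC-101 | transfer | 3702.99 | NULL 
7  | ACC-102 | payment  | 3459.19 | NULL 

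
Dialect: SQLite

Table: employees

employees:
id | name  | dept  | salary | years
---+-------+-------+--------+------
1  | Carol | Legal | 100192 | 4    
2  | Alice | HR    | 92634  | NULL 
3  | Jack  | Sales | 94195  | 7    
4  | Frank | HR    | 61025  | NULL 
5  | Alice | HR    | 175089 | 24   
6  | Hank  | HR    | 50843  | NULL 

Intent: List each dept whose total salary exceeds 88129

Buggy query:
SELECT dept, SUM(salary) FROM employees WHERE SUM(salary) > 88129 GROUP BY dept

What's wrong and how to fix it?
Bug: Aggregate functions cannot appear in a WHERE clause

Fix: Use HAVING (which filters groups after aggregation) instead of WHERE

Corrected query:
SELECT dept, SUM(salary) FROM employees GROUP BY dept HAVING SUM(salary) > 88129

Result:
dept  | SUM(salary)
------+------------
HR    | 379591     
Legal | 100192     
Sales | 94195      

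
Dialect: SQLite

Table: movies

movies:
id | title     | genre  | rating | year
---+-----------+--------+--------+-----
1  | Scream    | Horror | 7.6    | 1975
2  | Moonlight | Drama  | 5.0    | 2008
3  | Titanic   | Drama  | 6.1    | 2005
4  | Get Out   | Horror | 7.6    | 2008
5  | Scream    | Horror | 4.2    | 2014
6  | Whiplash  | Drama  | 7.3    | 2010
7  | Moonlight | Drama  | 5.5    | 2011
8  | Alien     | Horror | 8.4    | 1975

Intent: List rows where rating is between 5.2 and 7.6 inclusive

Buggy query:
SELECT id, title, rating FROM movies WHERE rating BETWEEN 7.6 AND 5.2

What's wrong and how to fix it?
Bug: The bounds are reversed; BETWEEN a AND b requires a <= b to match anything

Fix: Swap the bounds so the smaller value comes first

Corrected query:
SELECT id, title, rating FROM movies WHERE rating BETWEEN 5.2 AND 7.6

Result:
id | title     | rating
---+-----------+-------
1  | Scream    | 7.6   
3  | Titanic   | 6.1   
4  | Get Out   | 7.6   
6  | Whiplash  | 7.3   
7  | Moonlight | 5.5   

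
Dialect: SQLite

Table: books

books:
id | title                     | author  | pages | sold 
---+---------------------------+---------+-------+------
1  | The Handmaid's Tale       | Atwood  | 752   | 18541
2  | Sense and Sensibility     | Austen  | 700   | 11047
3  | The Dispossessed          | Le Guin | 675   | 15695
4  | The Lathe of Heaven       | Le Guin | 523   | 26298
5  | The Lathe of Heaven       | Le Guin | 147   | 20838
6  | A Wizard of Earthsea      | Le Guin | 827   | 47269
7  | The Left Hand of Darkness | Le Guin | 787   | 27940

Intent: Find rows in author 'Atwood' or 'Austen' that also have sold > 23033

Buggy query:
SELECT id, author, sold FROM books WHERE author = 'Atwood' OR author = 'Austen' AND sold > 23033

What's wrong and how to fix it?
Bug: AND binds tighter than OR, so this parses as author = 'Atwood' OR (author = 'Austen' AND sold > 23033)

Fix: Add parentheses around the OR so the AND applies to both alternatives

Corrected query:
SELECT id, author, sold FROM books WHERE (author = 'Atwood' OR author = 'Austen') AND sold > 23033

Result:
(no rows)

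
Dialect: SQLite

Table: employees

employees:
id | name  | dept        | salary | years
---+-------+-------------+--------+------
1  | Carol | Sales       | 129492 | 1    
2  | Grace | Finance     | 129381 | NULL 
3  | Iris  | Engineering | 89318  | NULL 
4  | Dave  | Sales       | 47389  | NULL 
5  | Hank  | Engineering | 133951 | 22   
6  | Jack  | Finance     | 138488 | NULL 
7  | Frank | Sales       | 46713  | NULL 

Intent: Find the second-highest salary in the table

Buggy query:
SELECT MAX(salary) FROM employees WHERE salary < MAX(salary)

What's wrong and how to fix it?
Bug: The inner MAX is an aggregate inside WHERE, which is not allowed

Fix: Put the inner MAX in a scalar subquery

Corrected query:
SELECT MAX(salary) FROM employees WHERE salary < (SELECT MAX(salary) FROM employees)

Result:
MAX(salary)
-----------
133951     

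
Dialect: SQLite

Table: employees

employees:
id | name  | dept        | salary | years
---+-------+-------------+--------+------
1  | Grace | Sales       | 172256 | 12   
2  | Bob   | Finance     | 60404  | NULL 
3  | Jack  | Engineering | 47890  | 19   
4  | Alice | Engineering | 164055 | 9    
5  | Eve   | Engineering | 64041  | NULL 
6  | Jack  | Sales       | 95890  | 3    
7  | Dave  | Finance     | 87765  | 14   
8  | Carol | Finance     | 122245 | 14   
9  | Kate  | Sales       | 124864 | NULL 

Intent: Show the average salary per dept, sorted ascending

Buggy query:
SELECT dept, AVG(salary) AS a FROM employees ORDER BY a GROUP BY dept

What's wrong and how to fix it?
Bug: ORDER BY appears before GROUP BY; SQL clause order requires GROUP BY first

Fix: Reorder: SELECT … FROM … GROUP BY … ORDER BY …

Corrected query:
SELECT dept, AVG(salary) AS a FROM employees GROUP BY dept ORDER BY a

Result:
dept        | a            
------------+--------------
Finance     | 90138        
Engineering | 91995.333333 
Sales       | 131003.333333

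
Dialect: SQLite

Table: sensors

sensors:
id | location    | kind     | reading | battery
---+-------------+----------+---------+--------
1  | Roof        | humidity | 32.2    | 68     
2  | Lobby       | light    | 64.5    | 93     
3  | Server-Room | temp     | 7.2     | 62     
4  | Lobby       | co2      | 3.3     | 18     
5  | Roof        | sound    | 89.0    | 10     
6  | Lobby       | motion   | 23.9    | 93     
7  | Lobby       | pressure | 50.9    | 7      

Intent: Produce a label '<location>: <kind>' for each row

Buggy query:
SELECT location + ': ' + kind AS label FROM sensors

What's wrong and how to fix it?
Bug: SQLite uses || for string concatenation; + coerces text to numbers (yielding 0)

Fix: Use the || operator for string concatenation

Corrected query:
SELECT location || ': ' || kind AS label FROM sensors

Result:
label            
-----------------
Roof: humidity   
Lobby: light     
Server-Room: temp
Lobby: co2       
Roof: sound      
Lobby: motion    
Lobby: pressure  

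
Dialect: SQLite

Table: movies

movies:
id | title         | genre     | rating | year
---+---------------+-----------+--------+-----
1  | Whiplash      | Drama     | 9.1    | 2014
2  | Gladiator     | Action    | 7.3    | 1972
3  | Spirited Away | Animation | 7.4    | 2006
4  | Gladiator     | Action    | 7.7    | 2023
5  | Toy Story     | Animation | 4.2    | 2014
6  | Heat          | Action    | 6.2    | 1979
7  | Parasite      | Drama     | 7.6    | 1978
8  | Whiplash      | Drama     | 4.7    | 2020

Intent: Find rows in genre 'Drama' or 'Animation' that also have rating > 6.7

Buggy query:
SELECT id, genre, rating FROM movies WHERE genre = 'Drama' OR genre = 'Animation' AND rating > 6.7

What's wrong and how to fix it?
Bug: AND binds tighter than OR, so this parses as genre = 'Drama' OR (genre = 'Animation' AND rating > 6.7)

Fix: Add parentheses around the OR so the AND applies to both alternatives

Corrected query:
SELECT id, genre, rating FROM movies WHERE (genre = 'Drama' OR genre = 'Animation') AND rating > 6.7

Result:
id | genre     | rating
---+-----------+-------
1  | Drama     | 9.1   
3  | Animation | 7.4   
7  | Drama     | 7.6   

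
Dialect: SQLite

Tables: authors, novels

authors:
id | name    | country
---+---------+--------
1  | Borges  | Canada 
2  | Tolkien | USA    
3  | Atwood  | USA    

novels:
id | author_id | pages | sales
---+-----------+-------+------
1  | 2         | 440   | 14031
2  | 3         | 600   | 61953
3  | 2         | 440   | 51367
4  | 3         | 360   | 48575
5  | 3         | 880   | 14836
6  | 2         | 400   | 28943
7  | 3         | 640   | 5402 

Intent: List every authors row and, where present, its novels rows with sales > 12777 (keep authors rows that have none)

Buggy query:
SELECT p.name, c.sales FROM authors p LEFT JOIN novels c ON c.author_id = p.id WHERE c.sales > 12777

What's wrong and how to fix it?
Bug: A WHERE condition on the right-hand table after LEFT JOIN drops unmatched parents

Fix: Put 'c.sales > 12777' in the JOIN's ON clause instead of WHERE

Corrected query:
SELECT p.name, c.sales FROM authors p LEFT JOIN novels c ON c.author_id = p.id AND c.sales > 12777

Result:
name    | sales
--------+------
Borges  | NULL 
Tolkien | 14031
Tolkien | 28943
Tolkien | 51367
Atwood  | 14836
Atwood  | 48575
Atwood  | 61953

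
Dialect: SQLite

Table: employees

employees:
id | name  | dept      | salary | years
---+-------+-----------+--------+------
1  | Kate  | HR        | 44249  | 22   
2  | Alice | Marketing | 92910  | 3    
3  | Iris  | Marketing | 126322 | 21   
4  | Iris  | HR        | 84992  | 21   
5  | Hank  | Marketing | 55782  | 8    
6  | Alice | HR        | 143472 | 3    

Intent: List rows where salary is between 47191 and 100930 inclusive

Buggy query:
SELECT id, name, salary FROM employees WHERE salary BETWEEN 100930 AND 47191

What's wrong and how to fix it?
Bug: The bounds are reversed; BETWEEN a AND b requires a <= b to match anything

Fix: Swap the bounds so the smaller value comes first

Corrected query:
SELECT id, name, salary FROM employees WHERE salary BETWEEN 47191 AND 100930

Result:
id | name  | salary
---+-------+-------
2  | Alice | 92910 
4  | Iris  | 84992 
5  | Hank  | 55782 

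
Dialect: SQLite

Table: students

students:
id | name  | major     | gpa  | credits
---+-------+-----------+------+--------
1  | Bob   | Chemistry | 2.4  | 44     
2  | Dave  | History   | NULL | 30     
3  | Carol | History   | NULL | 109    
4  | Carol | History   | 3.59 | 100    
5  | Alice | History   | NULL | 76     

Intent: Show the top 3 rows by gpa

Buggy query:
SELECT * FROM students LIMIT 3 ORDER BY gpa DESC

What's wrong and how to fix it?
Bug: ORDER BY cannot follow LIMIT; LIMIT is the final clause

Fix: Sort with ORDER BY, then apply LIMIT

Corrected query:
SELECT * FROM students ORDER BY gpa DESC LIMIT 3

Result:
id | name  | major     | gpa  | credits
---+-------+-----------+------+--------
4  | Carol | History   | 3.59 | 100    
1  | Bob   | Chemistry | 2.4  | 44     
2  | Dave  | History   | NULL | 30     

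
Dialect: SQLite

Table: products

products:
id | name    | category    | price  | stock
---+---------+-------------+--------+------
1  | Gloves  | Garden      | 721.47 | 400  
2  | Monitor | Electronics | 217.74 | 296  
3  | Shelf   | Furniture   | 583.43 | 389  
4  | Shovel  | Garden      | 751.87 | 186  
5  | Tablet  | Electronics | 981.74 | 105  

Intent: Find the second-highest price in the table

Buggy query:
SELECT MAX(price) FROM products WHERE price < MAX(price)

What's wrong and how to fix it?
Bug: The inner MAX is an aggregate inside WHERE, which is not allowed

Fix: Compute the overall MAX in a subquery, then take MAX of rows below it

Corrected query:
SELECT MAX(price) FROM products WHERE price < (SELECT MAX(price) FROM products)

Result:
MAX(price)
----------
751.87    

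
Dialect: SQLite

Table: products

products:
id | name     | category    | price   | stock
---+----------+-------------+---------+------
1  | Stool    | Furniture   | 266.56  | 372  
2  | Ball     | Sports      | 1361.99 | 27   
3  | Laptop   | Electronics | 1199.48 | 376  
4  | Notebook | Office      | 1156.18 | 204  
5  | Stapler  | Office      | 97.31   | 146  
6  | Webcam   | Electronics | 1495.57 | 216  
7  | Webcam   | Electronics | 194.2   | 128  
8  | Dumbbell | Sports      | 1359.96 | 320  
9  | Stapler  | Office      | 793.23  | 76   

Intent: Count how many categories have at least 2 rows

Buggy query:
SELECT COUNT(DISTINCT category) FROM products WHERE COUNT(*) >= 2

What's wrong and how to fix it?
Bug: COUNT(*) cannot appear in WHERE; the per-group count doesn't exist yet

Fix: Group first with HAVING COUNT(*) >= 2, then COUNT the resulting groups

Corrected query:
SELECT COUNT(*) FROM (SELECT category FROM products GROUP BY category HAVING COUNT(*) >= 2)

Result:
COUNT(*)
--------
3       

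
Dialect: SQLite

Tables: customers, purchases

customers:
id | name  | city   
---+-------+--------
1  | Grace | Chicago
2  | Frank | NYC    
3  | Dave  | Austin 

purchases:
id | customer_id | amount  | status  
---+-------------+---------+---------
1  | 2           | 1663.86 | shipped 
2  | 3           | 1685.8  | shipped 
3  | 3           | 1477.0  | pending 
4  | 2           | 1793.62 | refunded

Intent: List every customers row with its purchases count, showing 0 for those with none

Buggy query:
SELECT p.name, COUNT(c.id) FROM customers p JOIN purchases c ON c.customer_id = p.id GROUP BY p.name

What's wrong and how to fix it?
Bug: An inner join excludes parents with zero children

Fix: Switch to LEFT JOIN to retain unmatched parent rows

Corrected query:
SELECT p.name, COUNT(c.id) FROM customers p LEFT JOIN purchases c ON c.customer_id = p.id GROUP BY p.name

Result:
name  | COUNT(c.id)
------+------------
Dave  | 2          
Frank | 2          
Grace | 0          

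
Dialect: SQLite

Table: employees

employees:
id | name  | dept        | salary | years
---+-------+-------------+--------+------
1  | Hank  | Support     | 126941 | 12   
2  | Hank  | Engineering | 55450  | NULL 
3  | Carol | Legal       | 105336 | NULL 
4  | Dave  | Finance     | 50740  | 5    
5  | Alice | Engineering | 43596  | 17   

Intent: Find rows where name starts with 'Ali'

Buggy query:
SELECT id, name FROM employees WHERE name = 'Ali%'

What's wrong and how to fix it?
Bug: Wildcards only work with LIKE; '=' treats '%' as a literal character

Fix: Replace '=' with LIKE so 'Ali%' is treated as a pattern

Corrected query:
SELECT id, name FROM employees WHERE name LIKE 'Ali%'

Result:
id | name 
---+------
5  | Alice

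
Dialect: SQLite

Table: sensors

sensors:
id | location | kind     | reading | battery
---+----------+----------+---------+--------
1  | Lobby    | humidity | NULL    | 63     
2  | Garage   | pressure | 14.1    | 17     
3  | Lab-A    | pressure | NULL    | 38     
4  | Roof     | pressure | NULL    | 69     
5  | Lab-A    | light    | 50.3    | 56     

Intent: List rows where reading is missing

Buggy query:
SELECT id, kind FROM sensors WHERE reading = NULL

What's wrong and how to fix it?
Bug: '= NULL' is always unknown in SQL three-valued logic, so no rows match

Fix: Use IS NULL to test for NULL

Corrected query:
SELECT id, kind FROM sensors WHERE reading IS NULL

Result:
id | kind    
---+---------
1  | humidity
3  | pressure
4  | pressure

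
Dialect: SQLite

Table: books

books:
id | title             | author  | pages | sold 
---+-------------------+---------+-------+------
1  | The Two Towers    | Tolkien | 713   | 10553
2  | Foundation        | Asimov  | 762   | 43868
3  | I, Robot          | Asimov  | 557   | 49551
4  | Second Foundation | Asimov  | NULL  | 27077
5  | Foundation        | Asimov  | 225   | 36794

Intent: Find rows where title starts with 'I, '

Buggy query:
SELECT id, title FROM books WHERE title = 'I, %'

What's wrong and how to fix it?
Bug: '=' compares the literal string including the % character; pattern matching needs LIKE

Fix: Replace '=' with LIKE so 'I, %' is treated as a pattern

Corrected query:
SELECT id, title FROM books WHERE title LIKE 'I, %'

Result:
id | title   
---+---------
3  | I, Robot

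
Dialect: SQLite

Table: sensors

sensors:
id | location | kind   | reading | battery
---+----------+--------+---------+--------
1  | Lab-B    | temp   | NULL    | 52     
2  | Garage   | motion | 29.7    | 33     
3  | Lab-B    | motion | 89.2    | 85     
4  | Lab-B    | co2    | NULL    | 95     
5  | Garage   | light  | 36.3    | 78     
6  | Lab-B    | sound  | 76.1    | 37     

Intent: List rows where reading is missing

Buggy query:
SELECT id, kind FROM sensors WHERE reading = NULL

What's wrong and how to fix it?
Bug: Comparing to NULL with '=' never matches; NULL = NULL is unknown, not true

Fix: Use IS NULL to test for NULL

Corrected query:
SELECT id, kind FROM sensors WHERE reading IS NULL

Result:
id | kind
---+-----
1  | temp
4  | co2 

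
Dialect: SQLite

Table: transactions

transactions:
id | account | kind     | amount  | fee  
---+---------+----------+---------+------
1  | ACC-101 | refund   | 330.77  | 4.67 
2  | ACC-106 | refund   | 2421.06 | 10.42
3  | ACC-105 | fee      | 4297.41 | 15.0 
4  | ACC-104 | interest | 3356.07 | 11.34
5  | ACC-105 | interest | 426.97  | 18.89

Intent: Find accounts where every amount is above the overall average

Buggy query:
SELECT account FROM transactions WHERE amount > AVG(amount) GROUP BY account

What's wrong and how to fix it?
Bug: AVG() is an aggregate; it can't sit directly in WHERE

Fix: Compute the overall average in a scalar subquery and compare each group's MIN against it in HAVING

Corrected query:
SELECT account FROM transactions GROUP BY account HAVING MIN(amount) > (SELECT AVG(amount) FROM transactions)

Result:
account
-------
ACC-104
ACC-106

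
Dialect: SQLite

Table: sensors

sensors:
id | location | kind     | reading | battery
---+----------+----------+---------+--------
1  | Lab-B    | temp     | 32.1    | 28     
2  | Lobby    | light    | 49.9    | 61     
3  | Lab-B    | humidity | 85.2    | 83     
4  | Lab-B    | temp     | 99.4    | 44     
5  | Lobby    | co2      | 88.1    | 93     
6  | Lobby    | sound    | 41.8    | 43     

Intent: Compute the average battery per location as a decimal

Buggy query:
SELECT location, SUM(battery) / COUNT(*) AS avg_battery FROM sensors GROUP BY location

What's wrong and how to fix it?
Bug: Both operands are integers, so '/' performs integer division and truncates

Fix: Multiply by 1.0 (or CAST to REAL) to force floating-point division

Corrected query:
SELECT location, SUM(battery) * 1.0 / COUNT(*) AS avg_battery FROM sensors GROUP BY location

Result:
location | avg_battery
---------+------------
Lab-B    | 51.666667  
Lobby    | 65.666667  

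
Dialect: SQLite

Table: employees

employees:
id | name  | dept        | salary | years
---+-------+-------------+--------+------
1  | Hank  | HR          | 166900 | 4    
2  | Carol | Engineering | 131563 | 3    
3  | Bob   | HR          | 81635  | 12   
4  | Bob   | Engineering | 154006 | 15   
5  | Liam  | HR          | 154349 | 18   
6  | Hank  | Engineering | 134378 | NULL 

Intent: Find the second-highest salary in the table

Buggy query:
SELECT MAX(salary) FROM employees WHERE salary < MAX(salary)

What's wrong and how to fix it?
Bug: MAX(salary) on the right of the comparison is an aggregate-in-WHERE error

Fix: Compute the overall MAX in a subquery, then take MAX of rows below it

Corrected query:
SELECT MAX(salary) FROM employees WHERE salary < (SELECT MAX(salary) FROM employees)

Result:
MAX(salary)
-----------
154349     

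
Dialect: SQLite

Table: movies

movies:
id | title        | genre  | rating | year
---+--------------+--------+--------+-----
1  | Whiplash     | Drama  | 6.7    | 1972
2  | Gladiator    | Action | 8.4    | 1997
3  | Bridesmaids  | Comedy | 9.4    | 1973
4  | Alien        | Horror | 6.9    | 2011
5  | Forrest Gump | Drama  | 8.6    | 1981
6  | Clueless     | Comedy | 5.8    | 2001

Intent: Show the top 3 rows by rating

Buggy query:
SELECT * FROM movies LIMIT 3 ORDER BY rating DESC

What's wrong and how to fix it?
Bug: ORDER BY cannot follow LIMIT; LIMIT is the final clause

Fix: Sort with ORDER BY, then apply LIMIT

Corrected query:
SELECT * FROM movies ORDER BY rating DESC LIMIT 3

Result:
id | title        | genre  | rating | year
---+--------------+--------+--------+-----
3  | Bridesmaids  | Comedy | 9.4    | 1973
5  | Forrest Gump | Drama  | 8.6    | 1981
2  | Gladiator    | Action | 8.4    | 1997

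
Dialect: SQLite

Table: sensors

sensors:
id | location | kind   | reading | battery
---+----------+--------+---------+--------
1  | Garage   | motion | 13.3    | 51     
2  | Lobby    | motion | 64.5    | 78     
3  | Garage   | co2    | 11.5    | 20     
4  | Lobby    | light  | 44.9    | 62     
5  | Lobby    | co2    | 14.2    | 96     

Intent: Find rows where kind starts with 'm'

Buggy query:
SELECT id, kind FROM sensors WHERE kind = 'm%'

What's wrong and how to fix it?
Bug: Wildcards only work with LIKE; '=' treats '%' as a literal character

Fix: Replace '=' with LIKE so 'm%' is treated as a pattern

Corrected query:
SELECT id, kind FROM sensors WHERE kind LIKE 'm%'

Result:
id | kind  
---+-------
1  | motion
2  | motion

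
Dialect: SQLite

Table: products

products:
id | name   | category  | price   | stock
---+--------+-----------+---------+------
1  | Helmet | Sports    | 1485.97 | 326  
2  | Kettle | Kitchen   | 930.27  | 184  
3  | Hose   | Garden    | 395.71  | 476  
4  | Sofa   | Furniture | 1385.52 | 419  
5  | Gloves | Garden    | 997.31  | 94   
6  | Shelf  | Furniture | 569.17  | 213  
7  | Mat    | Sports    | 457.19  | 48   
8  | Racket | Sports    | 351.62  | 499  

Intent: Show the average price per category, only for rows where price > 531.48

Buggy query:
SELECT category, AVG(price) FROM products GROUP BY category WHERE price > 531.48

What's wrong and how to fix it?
Bug: WHERE cannot follow GROUP BY

Fix: Place WHERE between FROM and GROUP BY

Corrected query:
SELECT category, AVG(price) FROM products WHERE price > 531.48 GROUP BY category

Result:
category  | AVG(price)
----------+-----------
Furniture | 977.345   
Garden    | 997.31    
Kitchen   | 930.27    
Sports    | 1485.97   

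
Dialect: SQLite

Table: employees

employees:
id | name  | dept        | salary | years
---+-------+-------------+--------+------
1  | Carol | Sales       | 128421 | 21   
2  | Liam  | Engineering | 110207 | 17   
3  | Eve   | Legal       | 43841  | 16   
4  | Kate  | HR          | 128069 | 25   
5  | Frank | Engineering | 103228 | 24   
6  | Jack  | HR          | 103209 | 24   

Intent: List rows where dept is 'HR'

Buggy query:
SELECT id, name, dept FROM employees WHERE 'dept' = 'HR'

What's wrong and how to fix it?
Bug: Single quotes denote string literals in SQL; the column name is being compared as a constant string

Fix: Remove the quotes around the column name (or use double quotes for an identifier)

Corrected query:
SELECT id, name, dept FROM employees WHERE dept = 'HR'

Result:
id | name | dept
---+------+-----
4  | Kate | HR  
6  | Jack | HR  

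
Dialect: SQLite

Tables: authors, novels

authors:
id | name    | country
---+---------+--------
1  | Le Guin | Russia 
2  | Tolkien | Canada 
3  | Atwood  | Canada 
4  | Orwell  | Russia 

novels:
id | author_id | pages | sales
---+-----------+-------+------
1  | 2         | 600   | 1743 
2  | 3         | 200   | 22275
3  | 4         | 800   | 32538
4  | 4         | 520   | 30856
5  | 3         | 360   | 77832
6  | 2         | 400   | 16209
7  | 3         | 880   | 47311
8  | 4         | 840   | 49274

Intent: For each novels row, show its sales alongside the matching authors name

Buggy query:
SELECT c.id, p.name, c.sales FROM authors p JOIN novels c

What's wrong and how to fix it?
Bug: JOIN with no ON clause produces a cartesian product; every novels row pairs with every authors row

Fix: Specify the join condition linking the foreign key to the parent id

Corrected query:
SELECT c.id, p.name, c.sales FROM authors p JOIN novels c ON c.author_id = p.id

Result:
id | name    | sales
---+---------+------
1  | Tolkien | 1743 
2  | Atwood  | 22275
3  | Orwell  | 32538
4  | Orwell  | 30856
5  | Atwood  | 77832
6  | Tolkien | 16209
7  | Atwood  | 47311
8  | Orwell  | 49274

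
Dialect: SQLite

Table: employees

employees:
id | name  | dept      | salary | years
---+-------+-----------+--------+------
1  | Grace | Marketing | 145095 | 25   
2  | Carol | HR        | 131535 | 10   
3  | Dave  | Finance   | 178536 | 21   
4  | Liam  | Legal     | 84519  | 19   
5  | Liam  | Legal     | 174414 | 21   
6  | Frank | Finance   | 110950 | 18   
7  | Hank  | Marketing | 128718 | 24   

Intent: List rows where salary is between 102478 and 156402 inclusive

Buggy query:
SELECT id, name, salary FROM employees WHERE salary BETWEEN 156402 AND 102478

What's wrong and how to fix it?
Bug: BETWEEN expects the lower bound first; with 156402 AND 102478 the range is empty

Fix: Swap the bounds so the smaller value comes first

Corrected query:
SELECT id, name, salary FROM employees WHERE salary BETWEEN 102478 AND 156402

Result:
id | name  | salary
---+-------+-------
1  | Grace | 145095
2  | Carol | 131535
6  | Frank | 110950
7  | Hank  | 128718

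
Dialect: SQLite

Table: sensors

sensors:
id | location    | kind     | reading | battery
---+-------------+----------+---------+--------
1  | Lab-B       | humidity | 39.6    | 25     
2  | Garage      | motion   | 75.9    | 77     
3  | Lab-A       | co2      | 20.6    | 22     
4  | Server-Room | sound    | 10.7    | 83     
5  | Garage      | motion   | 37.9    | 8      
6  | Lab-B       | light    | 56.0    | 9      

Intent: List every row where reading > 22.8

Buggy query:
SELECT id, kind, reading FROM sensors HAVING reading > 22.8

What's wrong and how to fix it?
Bug: This is a non-aggregate query (no GROUP BY, no aggregates), so in SQLite the HAVING clause is invalid here; a row-level condition belongs in WHERE

Fix: Replace HAVING with WHERE since the condition applies to individual rows

Corrected query:
SELECT id, kind, reading FROM sensors WHERE reading > 22.8

Result:
id | kind     | reading
---+----------+--------
1  | humidity | 39.6   
2  | motion   | 75.9   
5  | motion   | 37.9   
6  | light    | 56     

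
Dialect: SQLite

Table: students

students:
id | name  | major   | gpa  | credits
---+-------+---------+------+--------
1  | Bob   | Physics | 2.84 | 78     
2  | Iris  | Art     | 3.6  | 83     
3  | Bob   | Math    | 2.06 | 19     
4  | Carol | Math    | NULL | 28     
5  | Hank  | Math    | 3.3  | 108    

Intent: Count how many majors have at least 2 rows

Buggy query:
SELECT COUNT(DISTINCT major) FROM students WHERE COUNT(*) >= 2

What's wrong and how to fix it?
Bug: COUNT(*) cannot appear in WHERE; the per-group count doesn't exist yet

Fix: Group first with HAVING COUNT(*) >= 2, then COUNT the resulting groups

Corrected query:
SELECT COUNT(*) FROM (SELECT major FROM students GROUP BY major HAVING COUNT(*) >= 2)

Result:
COUNT(*)
--------
1       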